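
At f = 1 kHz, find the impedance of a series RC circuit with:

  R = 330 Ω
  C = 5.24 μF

Step 1 — Angular frequency: ω = 2π·f = 2π·1000 = 6283 rad/s.
Step 2 — Component impedances:
  R: Z = R = 330 Ω
  C: Z = 1/(jωC) = -j/(ω·C) = 0 - j30.37 Ω
Step 3 — Series combination: Z_total = R + C = 330 - j30.37 Ω = 331.4∠-5.3° Ω.

Z = 330 - j30.37 Ω = 331.4∠-5.3° Ω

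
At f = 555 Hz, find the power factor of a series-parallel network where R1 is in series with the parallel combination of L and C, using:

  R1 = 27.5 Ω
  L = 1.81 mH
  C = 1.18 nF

Step 1 — Angular frequency: ω = 2π·f = 2π·555 = 3487 rad/s.
Step 2 — Component impedances:
  R1: Z = R = 27.5 Ω
  L: Z = jωL = j·3487·0.00181 = 0 + j6.312 Ω
  C: Z = 1/(jωC) = -j/(ω·C) = 0 - j2.43e+05 Ω
Step 3 — Parallel branch: L || C = 1/(1/L + 1/C) = 0 + j6.312 Ω.
Step 4 — Series with R1: Z_total = R1 + (L || C) = 27.5 + j6.312 Ω = 28.22∠12.9° Ω.
Step 5 — Power factor: PF = cos(φ) = Re(Z)/|Z| = 27.5/28.215 = 0.9747.
Step 6 — Type: Im(Z) = 6.312 ⇒ lagging (phase φ = 12.9°).

PF = 0.9747 (lagging, φ = 12.9°)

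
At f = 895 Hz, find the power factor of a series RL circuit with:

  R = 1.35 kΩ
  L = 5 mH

Step 1 — Angular frequency: ω = 2π·f = 2π·895 = 5623 rad/s.
Step 2 — Component impedances:
  R: Z = R = 1350 Ω
  L: Z = jωL = j·5623·0.005 = 0 + j28.12 Ω
Step 3 — Series combination: Z_total = R + L = 1350 + j28.12 Ω = 1350∠1.2° Ω.
Step 4 — Power factor: PF = cos(φ) = Re(Z)/|Z| = 1350/1350.3 = 0.9998.
Step 5 — Type: Im(Z) = 28.12 ⇒ lagging (phase φ = 1.2°).

PF = 0.9998 (lagging, φ = 1.2°)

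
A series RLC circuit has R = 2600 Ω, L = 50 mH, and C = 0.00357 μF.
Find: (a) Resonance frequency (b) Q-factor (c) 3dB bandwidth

Step 1 — Resonance condition Im(Z)=0 gives ω₀ = 1/√(LC).
Step 2 — ω₀ = 1/√(0.05·3.57e-09) = 7.485e+04 rad/s.
Step 3 — f₀ = ω₀/(2π) = 1.191e+04 Hz.
Step 4 — Series Q: Q = ω₀L/R = 7.485e+04·0.05/2600 = 1.439.
Step 5 — 3dB bandwidth: Δω = ω₀/Q = 5.2e+04 rad/s; BW = Δω/(2π) = 8276 Hz.

(a) f₀ = 1.191e+04 Hz  (b) Q = 1.439  (c) BW = 8276 Hz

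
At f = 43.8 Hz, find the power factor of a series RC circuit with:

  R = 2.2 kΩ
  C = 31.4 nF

Step 1 — Angular frequency: ω = 2π·f = 2π·43.8 = 275.2 rad/s.
Step 2 — Component impedances:
  R: Z = R = 2200 Ω
  C: Z = 1/(jωC) = -j/(ω·C) = 0 - j1.157e+05 Ω
Step 3 — Series combination: Z_total = R + C = 2200 - j1.157e+05 Ω = 1.157e+05∠-88.9° Ω.
Step 4 — Power factor: PF = cos(φ) = Re(Z)/|Z| = 2200/1.157e+05 = 0.01901.
Step 5 — Type: Im(Z) = -1.157e+05 ⇒ leading (phase φ = -88.9°).

PF = 0.01901 (leading, φ = -88.9°)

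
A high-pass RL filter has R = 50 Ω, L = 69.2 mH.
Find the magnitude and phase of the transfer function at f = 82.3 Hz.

Step 1 — Angular frequency: ω = 2π·82.3 = 517.1 rad/s.
Step 2 — Transfer function: H(jω) = jωL/(R + jωL).
Step 3 — Numerator jωL = j·35.78; denominator R + jωL = 50 + j35.78.
Step 4 — H = 0.3387 + j0.4733.
Step 5 — Magnitude: |H| = 0.582 (-4.7 dB); phase: φ = 54.4°.

|H| = 0.582 (-4.7 dB), φ = 54.4°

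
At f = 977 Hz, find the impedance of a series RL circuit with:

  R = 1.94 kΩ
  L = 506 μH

Step 1 — Angular frequency: ω = 2π·f = 2π·977 = 6139 rad/s.
Step 2 — Component impedances:
  R: Z = R = 1940 Ω
  L: Z = jωL = j·6139·0.000506 = 0 + j3.106 Ω
Step 3 — Series combination: Z_total = R + L = 1940 + j3.106 Ω = 1940∠0.1° Ω.

Z = 1940 + j3.106 Ω = 1940∠0.1° Ω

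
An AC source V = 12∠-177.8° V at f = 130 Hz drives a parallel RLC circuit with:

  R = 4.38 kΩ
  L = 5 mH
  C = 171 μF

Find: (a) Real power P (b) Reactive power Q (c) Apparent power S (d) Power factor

Step 1 — Angular frequency: ω = 2π·f = 2π·130 = 816.8 rad/s.
Step 2 — Component impedances:
  R: Z = R = 4380 Ω
  L: Z = jωL = j·816.8·0.005 = 0 + j4.084 Ω
  C: Z = 1/(jωC) = -j/(ω·C) = 0 - j7.159 Ω
Step 3 — Parallel combination: 1/Z_total = 1/R + 1/L + 1/C; Z_total = 0.02064 + j9.508 Ω = 9.508∠89.9° Ω.
Step 4 — Source phasor: V = 12∠-177.8° V = -11.99 - j0.4607 V.
Step 5 — Current: I = V / Z = -0.05119 + j1.261 A = 1.262∠92.3° A.
Step 6 — Complex power: S = V·I* = 0.03288 + j15.15 VA.
Step 7 — Real power: P = Re(S) = 0.03288 W.
Step 8 — Reactive power: Q = Im(S) = 15.15 VAR.
Step 9 — Apparent power: |S| = 15.15 VA.
Step 10 — Power factor: PF = P/|S| = 0.002171 (lagging).

(a) P = 0.03288 W  (b) Q = 15.15 VAR  (c) S = 15.15 VA  (d) PF = 0.002171 (lagging)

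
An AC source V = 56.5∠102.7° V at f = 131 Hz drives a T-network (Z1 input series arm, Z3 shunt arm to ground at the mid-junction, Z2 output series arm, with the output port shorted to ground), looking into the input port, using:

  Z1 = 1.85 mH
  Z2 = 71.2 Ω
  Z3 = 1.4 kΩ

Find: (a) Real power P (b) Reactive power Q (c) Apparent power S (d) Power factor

Step 1 — Angular frequency: ω = 2π·f = 2π·131 = 823.1 rad/s.
Step 2 — Component impedances:
  Z1: Z = jωL = j·823.1·0.00185 = 0 + j1.523 Ω
  Z2: Z = R = 71.2 Ω
  Z3: Z = R = 1400 Ω
Step 3 — With the output port shorted to ground, the output series arm Z2 runs from the junction to ground; the shunt arm Z3 also runs from the junction to ground. They appear in parallel: Z3 || Z2 = 67.75 Ω.
Step 4 — Series with input arm Z1: Z_in = Z1 + (Z3 || Z2) = 67.75 + j1.523 Ω = 67.77∠1.3° Ω.
Step 5 — Source phasor: V = 56.5∠102.7° V = -12.42 + j55.12 V.
Step 6 — Current: I = V / Z = -0.165 + j0.8172 A = 0.8337∠101.4° A.
Step 7 — Complex power: S = V·I* = 47.09 + j1.058 VA.
Step 8 — Real power: P = Re(S) = 47.09 W.
Step 9 — Reactive power: Q = Im(S) = 1.058 VAR.
Step 10 — Apparent power: |S| = 47.1 VA.
Step 11 — Power factor: PF = P/|S| = 0.9997 (lagging).

(a) P = 47.09 W  (b) Q = 1.058 VAR  (c) S = 47.1 VA  (d) PF = 0.9997 (lagging)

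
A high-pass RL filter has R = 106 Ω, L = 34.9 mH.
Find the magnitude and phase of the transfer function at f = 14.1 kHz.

Step 1 — Angular frequency: ω = 2π·1.41e+04 = 8.859e+04 rad/s.
Step 2 — Transfer function: H(jω) = jωL/(R + jωL).
Step 3 — Numerator jωL = j·3092; denominator R + jωL = 106 + j3092.
Step 4 — H = 0.9988 + j0.03424.
Step 5 — Magnitude: |H| = 0.9994 (-0.0 dB); phase: φ = 2.0°.

|H| = 0.9994 (-0.0 dB), φ = 2.0°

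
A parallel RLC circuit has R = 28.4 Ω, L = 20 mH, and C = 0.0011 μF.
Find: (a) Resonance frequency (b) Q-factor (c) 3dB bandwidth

Step 1 — Resonance: ω₀ = 1/√(LC) = 1/√(0.02·1.1e-09) = 2.132e+05 rad/s.
Step 2 — f₀ = ω₀/(2π) = 3.393e+04 Hz.
Step 3 — Parallel Q: Q = R/(ω₀L) = 28.4/(2.132e+05·0.02) = 0.00666.
Step 4 — Bandwidth: Δω = ω₀/Q = 3.201e+07 rad/s; BW = Δω/(2π) = 5.095e+06 Hz.

(a) f₀ = 3.393e+04 Hz  (b) Q = 0.00666  (c) BW = 5.095e+06 Hz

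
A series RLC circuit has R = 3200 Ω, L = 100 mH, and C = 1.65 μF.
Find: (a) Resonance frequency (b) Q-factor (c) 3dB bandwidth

Step 1 — Resonance condition Im(Z)=0 gives ω₀ = 1/√(LC).
Step 2 — ω₀ = 1/√(0.1·1.65e-06) = 2462 rad/s.
Step 3 — f₀ = ω₀/(2π) = 391.8 Hz.
Step 4 — Series Q: Q = ω₀L/R = 2462·0.1/3200 = 0.07693.
Step 5 — 3dB bandwidth: Δω = ω₀/Q = 3.2e+04 rad/s; BW = Δω/(2π) = 5093 Hz.

(a) f₀ = 391.8 Hz  (b) Q = 0.07693  (c) BW = 5093 Hz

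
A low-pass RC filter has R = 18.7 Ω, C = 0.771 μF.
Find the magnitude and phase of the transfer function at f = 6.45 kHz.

Step 1 — Angular frequency: ω = 2π·6450 = 4.053e+04 rad/s.
Step 2 — Transfer function: H(jω) = 1/(1 + jωRC).
Step 3 — Denominator: 1 + jωRC = 1 + j·4.053e+04·18.7·7.71e-07 = 1 + j0.5843.
Step 4 — H = 0.7455 - j0.4356.
Step 5 — Magnitude: |H| = 0.8634 (-1.3 dB); phase: φ = -30.3°.

|H| = 0.8634 (-1.3 dB), φ = -30.3°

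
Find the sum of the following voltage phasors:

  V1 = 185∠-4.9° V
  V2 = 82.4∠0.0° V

Step 1 — Convert each phasor to rectangular form:
  V1 = 185·(cos(-4.9°) + j·sin(-4.9°)) = 184.3 - j15.8 V
  V2 = 82.4·(cos(0.0°) + j·sin(0.0°)) = 82.4 V
Step 2 — Sum components: V_total = 266.7 - j15.8 V.
Step 3 — Convert to polar: |V_total| = 267.2 V, ∠V_total = -3.4°.

V_total = 267.2∠-3.4° V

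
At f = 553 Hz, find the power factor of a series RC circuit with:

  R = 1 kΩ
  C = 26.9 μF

Step 1 — Angular frequency: ω = 2π·f = 2π·553 = 3475 rad/s.
Step 2 — Component impedances:
  R: Z = R = 1000 Ω
  C: Z = 1/(jωC) = -j/(ω·C) = 0 - j10.7 Ω
Step 3 — Series combination: Z_total = R + C = 1000 - j10.7 Ω = 1000∠-0.6° Ω.
Step 4 — Power factor: PF = cos(φ) = Re(Z)/|Z| = 1000/1000.1 = 0.9999.
Step 5 — Type: Im(Z) = -10.7 ⇒ leading (phase φ = -0.6°).

PF = 0.9999 (leading, φ = -0.6°)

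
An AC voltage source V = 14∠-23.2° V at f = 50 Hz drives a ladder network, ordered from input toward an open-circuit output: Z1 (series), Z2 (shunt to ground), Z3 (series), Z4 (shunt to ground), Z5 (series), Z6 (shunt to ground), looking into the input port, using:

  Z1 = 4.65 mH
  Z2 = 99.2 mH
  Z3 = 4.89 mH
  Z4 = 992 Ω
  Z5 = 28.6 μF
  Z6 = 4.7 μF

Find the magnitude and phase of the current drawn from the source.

Step 1 — Angular frequency: ω = 2π·f = 2π·50 = 314.2 rad/s.
Step 2 — Component impedances:
  Z1: Z = jωL = j·314.2·0.00465 = 0 + j1.461 Ω
  Z2: Z = jωL = j·314.2·0.0992 = 0 + j31.16 Ω
  Z3: Z = jωL = j·314.2·0.00489 = 0 + j1.536 Ω
  Z4: Z = R = 992 Ω
  Z5: Z = 1/(jωC) = -j/(ω·C) = 0 - j111.3 Ω
  Z6: Z = 1/(jωC) = -j/(ω·C) = 0 - j677.3 Ω
Step 3 — Ladder network (open output): work backward from the far end, alternating series and parallel combinations. Z_in = 1.064 + j33.87 Ω = 33.89∠88.2° Ω.
Step 4 — Source phasor: V = 14∠-23.2° V = 12.87 - j5.515 V.
Step 5 — Ohm's law: I = V / Z_total = (12.87 - j5.515) / (1.064 + j33.87) = -0.1507 - j0.3846 A.
Step 6 — Convert to polar: |I| = 0.4131 A, ∠I = -111.4°.

I = 0.4131∠-111.4° A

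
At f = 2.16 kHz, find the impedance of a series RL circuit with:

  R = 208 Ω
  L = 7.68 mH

Step 1 — Angular frequency: ω = 2π·f = 2π·2160 = 1.357e+04 rad/s.
Step 2 — Component impedances:
  R: Z = R = 208 Ω
  L: Z = jωL = j·1.357e+04·0.00768 = 0 + j104.2 Ω
Step 3 — Series combination: Z_total = R + L = 208 + j104.2 Ω = 232.7∠26.6° Ω.

Z = 208 + j104.2 Ω = 232.7∠26.6° Ω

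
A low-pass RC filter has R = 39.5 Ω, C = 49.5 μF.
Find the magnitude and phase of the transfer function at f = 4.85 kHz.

Step 1 — Angular frequency: ω = 2π·4850 = 3.047e+04 rad/s.
Step 2 — Transfer function: H(jω) = 1/(1 + jωRC).
Step 3 — Denominator: 1 + jωRC = 1 + j·3.047e+04·39.5·4.95e-05 = 1 + j59.58.
Step 4 — H = 0.0002816 - j0.01678.
Step 5 — Magnitude: |H| = 0.01678 (-35.5 dB); phase: φ = -89.0°.

|H| = 0.01678 (-35.5 dB), φ = -89.0°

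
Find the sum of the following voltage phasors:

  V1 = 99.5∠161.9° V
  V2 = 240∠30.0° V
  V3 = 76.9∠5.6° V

Step 1 — Convert each phasor to rectangular form:
  V1 = 99.5·(cos(161.9°) + j·sin(161.9°)) = -94.58 + j30.91 V
  V2 = 240·(cos(30.0°) + j·sin(30.0°)) = 207.8 + j120 V
  V3 = 76.9·(cos(5.6°) + j·sin(5.6°)) = 76.53 + j7.504 V
Step 2 — Sum components: V_total = 189.8 + j158.4 V.
Step 3 — Convert to polar: |V_total| = 247.2 V, ∠V_total = 39.8°.

V_total = 247.2∠39.8° V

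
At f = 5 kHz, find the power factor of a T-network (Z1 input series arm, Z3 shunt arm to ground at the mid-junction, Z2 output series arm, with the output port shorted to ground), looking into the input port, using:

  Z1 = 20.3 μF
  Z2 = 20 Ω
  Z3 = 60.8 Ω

Step 1 — Angular frequency: ω = 2π·f = 2π·5000 = 3.142e+04 rad/s.
Step 2 — Component impedances:
  Z1: Z = 1/(jωC) = -j/(ω·C) = 0 - j1.568 Ω
  Z2: Z = R = 20 Ω
  Z3: Z = R = 60.8 Ω
Step 3 — With the output port shorted to ground, the output series arm Z2 runs from the junction to ground; the shunt arm Z3 also runs from the junction to ground. They appear in parallel: Z3 || Z2 = 15.05 Ω.
Step 4 — Series with input arm Z1: Z_in = Z1 + (Z3 || Z2) = 15.05 - j1.568 Ω = 15.13∠-5.9° Ω.
Step 5 — Power factor: PF = cos(φ) = Re(Z)/|Z| = 15.05/15.131 = 0.9946.
Step 6 — Type: Im(Z) = -1.568 ⇒ leading (phase φ = -5.9°).

PF = 0.9946 (leading, φ = -5.9°)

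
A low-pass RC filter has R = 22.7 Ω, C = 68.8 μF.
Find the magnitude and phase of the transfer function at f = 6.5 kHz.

Step 1 — Angular frequency: ω = 2π·6500 = 4.084e+04 rad/s.
Step 2 — Transfer function: H(jω) = 1/(1 + jωRC).
Step 3 — Denominator: 1 + jωRC = 1 + j·4.084e+04·22.7·6.88e-05 = 1 + j63.78.
Step 4 — H = 0.0002457 - j0.01567.
Step 5 — Magnitude: |H| = 0.01568 (-36.1 dB); phase: φ = -89.1°.

|H| = 0.01568 (-36.1 dB), φ = -89.1°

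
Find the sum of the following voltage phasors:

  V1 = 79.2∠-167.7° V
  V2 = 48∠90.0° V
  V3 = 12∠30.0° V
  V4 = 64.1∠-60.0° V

Step 1 — Convert each phasor to rectangular form:
  V1 = 79.2·(cos(-167.7°) + j·sin(-167.7°)) = -77.38 - j16.87 V
  V2 = 48·(cos(90.0°) + j·sin(90.0°)) = 0 + j48 V
  V3 = 12·(cos(30.0°) + j·sin(30.0°)) = 10.39 + j6 V
  V4 = 64.1·(cos(-60.0°) + j·sin(-60.0°)) = 32.05 - j55.51 V
Step 2 — Sum components: V_total = -34.94 - j18.38 V.
Step 3 — Convert to polar: |V_total| = 39.48 V, ∠V_total = -152.2°.

V_total = 39.48∠-152.2° V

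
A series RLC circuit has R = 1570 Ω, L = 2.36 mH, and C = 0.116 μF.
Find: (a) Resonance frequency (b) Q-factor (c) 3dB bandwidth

Step 1 — Resonance: ω₀ = 1/√(LC) = 1/√(0.00236·1.16e-07) = 6.044e+04 rad/s.
Step 2 — f₀ = ω₀/(2π) = 9619 Hz.
Step 3 — Series Q: Q = ω₀L/R = 6.044e+04·0.00236/1570 = 0.09085.
Step 4 — Bandwidth: Δω = ω₀/Q = 6.653e+05 rad/s; BW = Δω/(2π) = 1.059e+05 Hz.

(a) f₀ = 9619 Hz  (b) Q = 0.09085  (c) BW = 1.059e+05 Hz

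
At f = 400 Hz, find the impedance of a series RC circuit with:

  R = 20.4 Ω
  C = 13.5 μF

Step 1 — Angular frequency: ω = 2π·f = 2π·400 = 2513 rad/s.
Step 2 — Component impedances:
  R: Z = R = 20.4 Ω
  C: Z = 1/(jωC) = -j/(ω·C) = 0 - j29.47 Ω
Step 3 — Series combination: Z_total = R + C = 20.4 - j29.47 Ω = 35.84∠-55.3° Ω.

Z = 20.4 - j29.47 Ω = 35.84∠-55.3° Ω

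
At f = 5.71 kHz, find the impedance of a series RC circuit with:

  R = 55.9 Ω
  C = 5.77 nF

Step 1 — Angular frequency: ω = 2π·f = 2π·5710 = 3.588e+04 rad/s.
Step 2 — Component impedances:
  R: Z = R = 55.9 Ω
  C: Z = 1/(jωC) = -j/(ω·C) = 0 - j4831 Ω
Step 3 — Series combination: Z_total = R + C = 55.9 - j4831 Ω = 4831∠-89.3° Ω.

Z = 55.9 - j4831 Ω = 4831∠-89.3° Ω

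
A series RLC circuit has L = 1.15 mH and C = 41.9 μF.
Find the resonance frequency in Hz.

Step 1 — Resonance condition Im(Z)=0 gives ω₀ = 1/√(LC).
Step 2 — ω₀ = 1/√(0.00115·4.19e-05) = 4556 rad/s.
Step 3 — f₀ = ω₀/(2π) = 725 Hz.

f₀ = 725 Hz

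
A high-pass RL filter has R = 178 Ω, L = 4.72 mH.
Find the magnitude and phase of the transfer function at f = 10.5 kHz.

Step 1 — Angular frequency: ω = 2π·1.05e+04 = 6.597e+04 rad/s.
Step 2 — Transfer function: H(jω) = jωL/(R + jωL).
Step 3 — Numerator jωL = j·311.4; denominator R + jωL = 178 + j311.4.
Step 4 — H = 0.7537 + j0.4308.
Step 5 — Magnitude: |H| = 0.8682 (-1.2 dB); phase: φ = 29.8°.

|H| = 0.8682 (-1.2 dB), φ = 29.8°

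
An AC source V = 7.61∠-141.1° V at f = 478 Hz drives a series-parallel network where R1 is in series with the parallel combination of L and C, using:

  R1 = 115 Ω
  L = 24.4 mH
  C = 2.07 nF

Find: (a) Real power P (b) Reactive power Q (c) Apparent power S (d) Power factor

Step 1 — Angular frequency: ω = 2π·f = 2π·478 = 3003 rad/s.
Step 2 — Component impedances:
  R1: Z = R = 115 Ω
  L: Z = jωL = j·3003·0.0244 = 0 + j73.28 Ω
  C: Z = 1/(jωC) = -j/(ω·C) = 0 - j1.609e+05 Ω
Step 3 — Parallel branch: L || C = 1/(1/L + 1/C) = 0 + j73.32 Ω.
Step 4 — Series with R1: Z_total = R1 + (L || C) = 115 + j73.32 Ω = 136.4∠32.5° Ω.
Step 5 — Source phasor: V = 7.61∠-141.1° V = -5.922 - j4.779 V.
Step 6 — Current: I = V / Z = -0.05545 - j0.006202 A = 0.0558∠-173.6° A.
Step 7 — Complex power: S = V·I* = 0.3581 + j0.2283 VA.
Step 8 — Real power: P = Re(S) = 0.3581 W.
Step 9 — Reactive power: Q = Im(S) = 0.2283 VAR.
Step 10 — Apparent power: |S| = 0.4246 VA.
Step 11 — Power factor: PF = P/|S| = 0.8432 (lagging).

(a) P = 0.3581 W  (b) Q = 0.2283 VAR  (c) S = 0.4246 VA  (d) PF = 0.8432 (lagging)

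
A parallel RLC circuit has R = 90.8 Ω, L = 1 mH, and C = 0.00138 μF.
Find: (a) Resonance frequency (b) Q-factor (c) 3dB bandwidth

Step 1 — Resonance: ω₀ = 1/√(LC) = 1/√(0.001·1.38e-09) = 8.513e+05 rad/s.
Step 2 — f₀ = ω₀/(2π) = 1.355e+05 Hz.
Step 3 — Parallel Q: Q = R/(ω₀L) = 90.8/(8.513e+05·0.001) = 0.1067.
Step 4 — Bandwidth: Δω = ω₀/Q = 7.981e+06 rad/s; BW = Δω/(2π) = 1.27e+06 Hz.

(a) f₀ = 1.355e+05 Hz  (b) Q = 0.1067  (c) BW = 1.27e+06 Hz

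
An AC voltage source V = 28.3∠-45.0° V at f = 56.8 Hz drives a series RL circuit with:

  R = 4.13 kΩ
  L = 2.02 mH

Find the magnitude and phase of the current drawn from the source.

Step 1 — Angular frequency: ω = 2π·f = 2π·56.8 = 356.9 rad/s.
Step 2 — Component impedances:
  R: Z = R = 4130 Ω
  L: Z = jωL = j·356.9·0.00202 = 0 + j0.7209 Ω
Step 3 — Series combination: Z_total = R + L = 4130 + j0.7209 Ω = 4130∠0.0° Ω.
Step 4 — Source phasor: V = 28.3∠-45.0° V = 20.01 - j20.01 V.
Step 5 — Ohm's law: I = V / Z_total = (20.01 - j20.01) / (4130 + j0.7209) = 0.004844 - j0.004846 A.
Step 6 — Convert to polar: |I| = 0.006852 A, ∠I = -45.0°.

I = 0.006852∠-45.0° A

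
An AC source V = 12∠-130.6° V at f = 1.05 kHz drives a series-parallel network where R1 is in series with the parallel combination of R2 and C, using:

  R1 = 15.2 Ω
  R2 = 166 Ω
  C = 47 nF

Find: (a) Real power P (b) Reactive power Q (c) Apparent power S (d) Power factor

Step 1 — Angular frequency: ω = 2π·f = 2π·1050 = 6597 rad/s.
Step 2 — Component impedances:
  R1: Z = R = 15.2 Ω
  R2: Z = R = 166 Ω
  C: Z = 1/(jωC) = -j/(ω·C) = 0 - j3225 Ω
Step 3 — Parallel branch: R2 || C = 1/(1/R2 + 1/C) = 165.6 - j8.522 Ω.
Step 4 — Series with R1: Z_total = R1 + (R2 || C) = 180.8 - j8.522 Ω = 181∠-2.7° Ω.
Step 5 — Source phasor: V = 12∠-130.6° V = -7.809 - j9.111 V.
Step 6 — Current: I = V / Z = -0.04074 - j0.05233 A = 0.06631∠-127.9° A.
Step 7 — Complex power: S = V·I* = 0.7949 - j0.03747 VA.
Step 8 — Real power: P = Re(S) = 0.7949 W.
Step 9 — Reactive power: Q = Im(S) = -0.03747 VAR.
Step 10 — Apparent power: |S| = 0.7957 VA.
Step 11 — Power factor: PF = P/|S| = 0.9989 (leading).

(a) P = 0.7949 W  (b) Q = -0.03747 VAR  (c) S = 0.7957 VA  (d) PF = 0.9989 (leading)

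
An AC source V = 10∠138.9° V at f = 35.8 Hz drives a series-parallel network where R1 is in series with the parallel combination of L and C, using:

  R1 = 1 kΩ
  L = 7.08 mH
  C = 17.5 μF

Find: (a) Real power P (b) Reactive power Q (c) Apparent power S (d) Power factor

Step 1 — Angular frequency: ω = 2π·f = 2π·35.8 = 224.9 rad/s.
Step 2 — Component impedances:
  R1: Z = R = 1000 Ω
  L: Z = jωL = j·224.9·0.00708 = 0 + j1.593 Ω
  C: Z = 1/(jωC) = -j/(ω·C) = 0 - j254 Ω
Step 3 — Parallel branch: L || C = 1/(1/L + 1/C) = 0 + j1.603 Ω.
Step 4 — Series with R1: Z_total = R1 + (L || C) = 1000 + j1.603 Ω = 1000∠0.1° Ω.
Step 5 — Source phasor: V = 10∠138.9° V = -7.536 + j6.574 V.
Step 6 — Current: I = V / Z = -0.007525 + j0.006586 A = 0.01∠138.8° A.
Step 7 — Complex power: S = V·I* = 0.1 + j0.0001603 VA.
Step 8 — Real power: P = Re(S) = 0.1 W.
Step 9 — Reactive power: Q = Im(S) = 0.0001603 VAR.
Step 10 — Apparent power: |S| = 0.1 VA.
Step 11 — Power factor: PF = P/|S| = 1 (lagging).

(a) P = 0.1 W  (b) Q = 0.0001603 VAR  (c) S = 0.1 VA  (d) PF = 1 (lagging)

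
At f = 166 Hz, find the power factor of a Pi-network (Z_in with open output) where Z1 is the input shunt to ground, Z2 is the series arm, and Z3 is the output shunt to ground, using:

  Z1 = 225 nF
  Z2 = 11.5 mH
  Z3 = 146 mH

Step 1 — Angular frequency: ω = 2π·f = 2π·166 = 1043 rad/s.
Step 2 — Component impedances:
  Z1: Z = 1/(jωC) = -j/(ω·C) = 0 - j4261 Ω
  Z2: Z = jωL = j·1043·0.0115 = 0 + j11.99 Ω
  Z3: Z = jωL = j·1043·0.146 = 0 + j152.3 Ω
Step 3 — With open output, the series arm Z2 and the output shunt Z3 appear in series to ground: Z2 + Z3 = 0 + j164.3 Ω.
Step 4 — Parallel with input shunt Z1: Z_in = Z1 || (Z2 + Z3) = 0 + j170.9 Ω = 170.9∠90.0° Ω.
Step 5 — Power factor: PF = cos(φ) = Re(Z)/|Z| = -0/170.9 = -0.
Step 6 — Type: Im(Z) = 170.9 ⇒ lagging (phase φ = 90.0°).

PF = -0 (lagging, φ = 90.0°)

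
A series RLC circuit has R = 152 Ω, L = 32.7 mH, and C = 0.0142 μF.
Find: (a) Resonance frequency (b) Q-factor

Step 1 — Resonance condition Im(Z)=0 gives ω₀ = 1/√(LC).
Step 2 — ω₀ = 1/√(0.0327·1.42e-08) = 4.641e+04 rad/s.
Step 3 — f₀ = ω₀/(2π) = 7386 Hz.
Step 4 — Series Q: Q = ω₀L/R = 4.641e+04·0.0327/152 = 9.984.

(a) f₀ = 7386 Hz  (b) Q = 9.984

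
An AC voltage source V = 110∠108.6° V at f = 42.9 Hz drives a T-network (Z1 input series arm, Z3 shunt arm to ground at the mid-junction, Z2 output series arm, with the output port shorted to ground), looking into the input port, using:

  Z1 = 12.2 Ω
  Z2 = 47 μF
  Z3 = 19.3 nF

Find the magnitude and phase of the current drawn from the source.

Step 1 — Angular frequency: ω = 2π·f = 2π·42.9 = 269.5 rad/s.
Step 2 — Component impedances:
  Z1: Z = R = 12.2 Ω
  Z2: Z = 1/(jωC) = -j/(ω·C) = 0 - j78.93 Ω
  Z3: Z = 1/(jωC) = -j/(ω·C) = 0 - j1.922e+05 Ω
Step 3 — With the output port shorted to ground, the output series arm Z2 runs from the junction to ground; the shunt arm Z3 also runs from the junction to ground. They appear in parallel: Z3 || Z2 = 0 - j78.9 Ω.
Step 4 — Series with input arm Z1: Z_in = Z1 + (Z3 || Z2) = 12.2 - j78.9 Ω = 79.84∠-81.2° Ω.
Step 5 — Source phasor: V = 110∠108.6° V = -35.09 + j104.3 V.
Step 6 — Ohm's law: I = V / Z_total = (-35.09 + j104.3) / (12.2 - j78.9) = -1.358 - j0.2348 A.
Step 7 — Convert to polar: |I| = 1.378 A, ∠I = -170.2°.

I = 1.378∠-170.2° A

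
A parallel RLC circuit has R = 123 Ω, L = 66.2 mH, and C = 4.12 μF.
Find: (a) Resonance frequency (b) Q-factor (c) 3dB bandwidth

Step 1 — Resonance: ω₀ = 1/√(LC) = 1/√(0.0662·4.12e-06) = 1915 rad/s.
Step 2 — f₀ = ω₀/(2π) = 304.7 Hz.
Step 3 — Parallel Q: Q = R/(ω₀L) = 123/(1915·0.0662) = 0.9703.
Step 4 — Bandwidth: Δω = ω₀/Q = 1973 rad/s; BW = Δω/(2π) = 314.1 Hz.

(a) f₀ = 304.7 Hz  (b) Q = 0.9703  (c) BW = 314.1 Hz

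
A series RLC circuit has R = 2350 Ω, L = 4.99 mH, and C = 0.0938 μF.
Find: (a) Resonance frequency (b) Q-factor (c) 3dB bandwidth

Step 1 — Resonance condition Im(Z)=0 gives ω₀ = 1/√(LC).
Step 2 — ω₀ = 1/√(0.00499·9.38e-08) = 4.622e+04 rad/s.
Step 3 — f₀ = ω₀/(2π) = 7356 Hz.
Step 4 — Series Q: Q = ω₀L/R = 4.622e+04·0.00499/2350 = 0.09815.
Step 5 — 3dB bandwidth: Δω = ω₀/Q = 4.709e+05 rad/s; BW = Δω/(2π) = 7.495e+04 Hz.

(a) f₀ = 7356 Hz  (b) Q = 0.09815  (c) BW = 7.495e+04 Hz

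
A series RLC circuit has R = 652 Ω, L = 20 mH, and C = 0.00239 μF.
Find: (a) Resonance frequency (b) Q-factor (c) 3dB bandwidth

Step 1 — Resonance: ω₀ = 1/√(LC) = 1/√(0.02·2.39e-09) = 1.446e+05 rad/s.
Step 2 — f₀ = ω₀/(2π) = 2.302e+04 Hz.
Step 3 — Series Q: Q = ω₀L/R = 1.446e+05·0.02/652 = 4.437.
Step 4 — Bandwidth: Δω = ω₀/Q = 3.26e+04 rad/s; BW = Δω/(2π) = 5188 Hz.

(a) f₀ = 2.302e+04 Hz  (b) Q = 4.437  (c) BW = 5188 Hz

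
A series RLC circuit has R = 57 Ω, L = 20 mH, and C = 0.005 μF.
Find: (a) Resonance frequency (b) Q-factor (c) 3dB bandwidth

Step 1 — Resonance condition Im(Z)=0 gives ω₀ = 1/√(LC).
Step 2 — ω₀ = 1/√(0.02·5e-09) = 1e+05 rad/s.
Step 3 — f₀ = ω₀/(2π) = 1.592e+04 Hz.
Step 4 — Series Q: Q = ω₀L/R = 1e+05·0.02/57 = 35.09.
Step 5 — 3dB bandwidth: Δω = ω₀/Q = 2850 rad/s; BW = Δω/(2π) = 453.6 Hz.

(a) f₀ = 1.592e+04 Hz  (b) Q = 35.09  (c) BW = 453.6 Hz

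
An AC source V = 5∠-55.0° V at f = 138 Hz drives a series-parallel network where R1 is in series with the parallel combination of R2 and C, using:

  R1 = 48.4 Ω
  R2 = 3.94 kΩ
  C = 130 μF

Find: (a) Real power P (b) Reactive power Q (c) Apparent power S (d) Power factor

Step 1 — Angular frequency: ω = 2π·f = 2π·138 = 867.1 rad/s.
Step 2 — Component impedances:
  R1: Z = R = 48.4 Ω
  R2: Z = R = 3940 Ω
  C: Z = 1/(jωC) = -j/(ω·C) = 0 - j8.872 Ω
Step 3 — Parallel branch: R2 || C = 1/(1/R2 + 1/C) = 0.01998 - j8.871 Ω.
Step 4 — Series with R1: Z_total = R1 + (R2 || C) = 48.42 - j8.871 Ω = 49.23∠-10.4° Ω.
Step 5 — Source phasor: V = 5∠-55.0° V = 2.868 - j4.096 V.
Step 6 — Current: I = V / Z = 0.0723 - j0.07134 A = 0.1016∠-44.6° A.
Step 7 — Complex power: S = V·I* = 0.4995 - j0.09153 VA.
Step 8 — Real power: P = Re(S) = 0.4995 W.
Step 9 — Reactive power: Q = Im(S) = -0.09153 VAR.
Step 10 — Apparent power: |S| = 0.5079 VA.
Step 11 — Power factor: PF = P/|S| = 0.9836 (leading).

(a) P = 0.4995 W  (b) Q = -0.09153 VAR  (c) S = 0.5079 VA  (d) PF = 0.9836 (leading)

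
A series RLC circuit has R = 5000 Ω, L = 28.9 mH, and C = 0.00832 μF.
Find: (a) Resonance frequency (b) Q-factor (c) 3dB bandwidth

Step 1 — Resonance: ω₀ = 1/√(LC) = 1/√(0.0289·8.32e-09) = 6.449e+04 rad/s.
Step 2 — f₀ = ω₀/(2π) = 1.026e+04 Hz.
Step 3 — Series Q: Q = ω₀L/R = 6.449e+04·0.0289/5000 = 0.3727.
Step 4 — Bandwidth: Δω = ω₀/Q = 1.73e+05 rad/s; BW = Δω/(2π) = 2.754e+04 Hz.

(a) f₀ = 1.026e+04 Hz  (b) Q = 0.3727  (c) BW = 2.754e+04 Hz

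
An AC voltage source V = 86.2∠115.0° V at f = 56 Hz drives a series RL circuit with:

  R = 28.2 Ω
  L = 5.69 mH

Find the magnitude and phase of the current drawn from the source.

Step 1 — Angular frequency: ω = 2π·f = 2π·56 = 351.9 rad/s.
Step 2 — Component impedances:
  R: Z = R = 28.2 Ω
  L: Z = jωL = j·351.9·0.00569 = 0 + j2.002 Ω
Step 3 — Series combination: Z_total = R + L = 28.2 + j2.002 Ω = 28.27∠4.1° Ω.
Step 4 — Source phasor: V = 86.2∠115.0° V = -36.43 + j78.12 V.
Step 5 — Ohm's law: I = V / Z_total = (-36.43 + j78.12) / (28.2 + j2.002) = -1.09 + j2.848 A.
Step 6 — Convert to polar: |I| = 3.049 A, ∠I = 110.9°.

I = 3.049∠110.9° A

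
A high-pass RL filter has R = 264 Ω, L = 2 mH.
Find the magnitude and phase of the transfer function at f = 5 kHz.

Step 1 — Angular frequency: ω = 2π·5000 = 3.142e+04 rad/s.
Step 2 — Transfer function: H(jω) = jωL/(R + jωL).
Step 3 — Numerator jωL = j·62.83; denominator R + jωL = 264 + j62.83.
Step 4 — H = 0.05361 + j0.2252.
Step 5 — Magnitude: |H| = 0.2315 (-12.7 dB); phase: φ = 76.6°.

|H| = 0.2315 (-12.7 dB), φ = 76.6°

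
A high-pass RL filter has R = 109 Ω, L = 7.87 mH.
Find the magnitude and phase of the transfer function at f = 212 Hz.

Step 1 — Angular frequency: ω = 2π·212 = 1332 rad/s.
Step 2 — Transfer function: H(jω) = jωL/(R + jωL).
Step 3 — Numerator jωL = j·10.48; denominator R + jωL = 109 + j10.48.
Step 4 — H = 0.009165 + j0.09529.
Step 5 — Magnitude: |H| = 0.09573 (-20.4 dB); phase: φ = 84.5°.

|H| = 0.09573 (-20.4 dB), φ = 84.5°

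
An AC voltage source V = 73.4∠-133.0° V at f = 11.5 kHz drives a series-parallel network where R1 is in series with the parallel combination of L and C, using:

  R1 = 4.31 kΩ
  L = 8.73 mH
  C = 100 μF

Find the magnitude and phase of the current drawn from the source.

Step 1 — Angular frequency: ω = 2π·f = 2π·1.15e+04 = 7.226e+04 rad/s.
Step 2 — Component impedances:
  R1: Z = R = 4310 Ω
  L: Z = jωL = j·7.226e+04·0.00873 = 0 + j630.8 Ω
  C: Z = 1/(jωC) = -j/(ω·C) = 0 - j0.1384 Ω
Step 3 — Parallel branch: L || C = 1/(1/L + 1/C) = 0 - j0.1384 Ω.
Step 4 — Series with R1: Z_total = R1 + (L || C) = 4310 - j0.1384 Ω = 4310∠-0.0° Ω.
Step 5 — Source phasor: V = 73.4∠-133.0° V = -50.06 - j53.68 V.
Step 6 — Ohm's law: I = V / Z_total = (-50.06 - j53.68) / (4310 - j0.1384) = -0.01161 - j0.01246 A.
Step 7 — Convert to polar: |I| = 0.01703 A, ∠I = -133.0°.

I = 0.01703∠-133.0° A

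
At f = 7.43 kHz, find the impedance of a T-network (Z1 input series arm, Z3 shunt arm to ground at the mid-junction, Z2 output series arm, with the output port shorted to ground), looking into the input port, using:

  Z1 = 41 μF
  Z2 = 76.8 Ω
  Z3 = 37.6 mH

Step 1 — Angular frequency: ω = 2π·f = 2π·7430 = 4.668e+04 rad/s.
Step 2 — Component impedances:
  Z1: Z = 1/(jωC) = -j/(ω·C) = 0 - j0.5225 Ω
  Z2: Z = R = 76.8 Ω
  Z3: Z = jωL = j·4.668e+04·0.0376 = 0 + j1755 Ω
Step 3 — With the output port shorted to ground, the output series arm Z2 runs from the junction to ground; the shunt arm Z3 also runs from the junction to ground. They appear in parallel: Z3 || Z2 = 76.65 + j3.354 Ω.
Step 4 — Series with input arm Z1: Z_in = Z1 + (Z3 || Z2) = 76.65 + j2.831 Ω = 76.71∠2.1° Ω.

Z = 76.65 + j2.831 Ω = 76.71∠2.1° Ω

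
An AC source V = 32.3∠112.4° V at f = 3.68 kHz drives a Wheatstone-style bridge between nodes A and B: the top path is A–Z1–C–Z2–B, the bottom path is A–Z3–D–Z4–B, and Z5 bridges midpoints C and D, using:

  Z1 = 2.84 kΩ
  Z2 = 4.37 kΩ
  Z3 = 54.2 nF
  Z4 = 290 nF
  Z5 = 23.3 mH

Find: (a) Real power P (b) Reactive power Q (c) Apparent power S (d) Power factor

Step 1 — Angular frequency: ω = 2π·f = 2π·3680 = 2.312e+04 rad/s.
Step 2 — Component impedances:
  Z1: Z = R = 2840 Ω
  Z2: Z = R = 4370 Ω
  Z3: Z = 1/(jωC) = -j/(ω·C) = 0 - j797.9 Ω
  Z4: Z = 1/(jωC) = -j/(ω·C) = 0 - j149.1 Ω
  Z5: Z = jωL = j·2.312e+04·0.0233 = 0 + j538.7 Ω
Step 3 — Bridge requires nodal analysis (the Z5 bridge couples midpoints C and D, so the two paths cannot be reduced to a simple series/parallel combination). Setting node B to ground and injecting 1 A at node A, the 3-node admittance system at A, C, D solves to V_A = Z_AB = 222.2 - j917.7 Ω = 944.2∠-76.4° Ω.
Step 4 — Source phasor: V = 32.3∠112.4° V = -12.31 + j29.86 V.
Step 5 — Current: I = V / Z = -0.03381 - j0.005226 A = 0.03421∠-171.2° A.
Step 6 — Complex power: S = V·I* = 0.26 - j1.074 VA.
Step 7 — Real power: P = Re(S) = 0.26 W.
Step 8 — Reactive power: Q = Im(S) = -1.074 VAR.
Step 9 — Apparent power: |S| = 1.105 VA.
Step 10 — Power factor: PF = P/|S| = 0.2354 (leading).

(a) P = 0.26 W  (b) Q = -1.074 VAR  (c) S = 1.105 VA  (d) PF = 0.2354 (leading)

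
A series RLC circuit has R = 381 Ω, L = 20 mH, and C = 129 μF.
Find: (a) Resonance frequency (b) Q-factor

Step 1 — Resonance condition Im(Z)=0 gives ω₀ = 1/√(LC).
Step 2 — ω₀ = 1/√(0.02·0.000129) = 622.6 rad/s.
Step 3 — f₀ = ω₀/(2π) = 99.09 Hz.
Step 4 — Series Q: Q = ω₀L/R = 622.6·0.02/381 = 0.03268.

(a) f₀ = 99.09 Hz  (b) Q = 0.03268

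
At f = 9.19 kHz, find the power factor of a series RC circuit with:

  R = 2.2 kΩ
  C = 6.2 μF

Step 1 — Angular frequency: ω = 2π·f = 2π·9190 = 5.774e+04 rad/s.
Step 2 — Component impedances:
  R: Z = R = 2200 Ω
  C: Z = 1/(jωC) = -j/(ω·C) = 0 - j2.793 Ω
Step 3 — Series combination: Z_total = R + C = 2200 - j2.793 Ω = 2200∠-0.1° Ω.
Step 4 — Power factor: PF = cos(φ) = Re(Z)/|Z| = 2200/2200 = 1.
Step 5 — Type: Im(Z) = -2.793 ⇒ leading (phase φ = -0.1°).

PF = 1 (leading, φ = -0.1°)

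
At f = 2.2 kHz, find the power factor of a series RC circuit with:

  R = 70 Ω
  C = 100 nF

Step 1 — Angular frequency: ω = 2π·f = 2π·2200 = 1.382e+04 rad/s.
Step 2 — Component impedances:
  R: Z = R = 70 Ω
  C: Z = 1/(jωC) = -j/(ω·C) = 0 - j723.4 Ω
Step 3 — Series combination: Z_total = R + C = 70 - j723.4 Ω = 726.8∠-84.5° Ω.
Step 4 — Power factor: PF = cos(φ) = Re(Z)/|Z| = 70/726.8 = 0.09631.
Step 5 — Type: Im(Z) = -723.4 ⇒ leading (phase φ = -84.5°).

PF = 0.09631 (leading, φ = -84.5°)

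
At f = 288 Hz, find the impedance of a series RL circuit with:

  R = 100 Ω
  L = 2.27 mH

Step 1 — Angular frequency: ω = 2π·f = 2π·288 = 1810 rad/s.
Step 2 — Component impedances:
  R: Z = R = 100 Ω
  L: Z = jωL = j·1810·0.00227 = 0 + j4.108 Ω
Step 3 — Series combination: Z_total = R + L = 100 + j4.108 Ω = 100.1∠2.4° Ω.

Z = 100 + j4.108 Ω = 100.1∠2.4° Ω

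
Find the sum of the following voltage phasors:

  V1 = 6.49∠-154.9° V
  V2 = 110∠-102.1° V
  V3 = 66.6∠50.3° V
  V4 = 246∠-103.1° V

Step 1 — Convert each phasor to rectangular form:
  V1 = 6.49·(cos(-154.9°) + j·sin(-154.9°)) = -5.877 - j2.753 V
  V2 = 110·(cos(-102.1°) + j·sin(-102.1°)) = -23.06 - j107.6 V
  V3 = 66.6·(cos(50.3°) + j·sin(50.3°)) = 42.54 + j51.24 V
  V4 = 246·(cos(-103.1°) + j·sin(-103.1°)) = -55.76 - j239.6 V
Step 2 — Sum components: V_total = -42.15 - j298.7 V.
Step 3 — Convert to polar: |V_total| = 301.6 V, ∠V_total = -98.0°.

V_total = 301.6∠-98.0° V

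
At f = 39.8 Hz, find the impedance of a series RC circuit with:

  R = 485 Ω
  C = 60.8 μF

Step 1 — Angular frequency: ω = 2π·f = 2π·39.8 = 250.1 rad/s.
Step 2 — Component impedances:
  R: Z = R = 485 Ω
  C: Z = 1/(jωC) = -j/(ω·C) = 0 - j65.77 Ω
Step 3 — Series combination: Z_total = R + C = 485 - j65.77 Ω = 489.4∠-7.7° Ω.

Z = 485 - j65.77 Ω = 489.4∠-7.7° Ω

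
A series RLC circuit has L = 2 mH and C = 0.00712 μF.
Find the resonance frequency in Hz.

Step 1 — Resonance condition Im(Z)=0 gives ω₀ = 1/√(LC).
Step 2 — ω₀ = 1/√(0.002·7.12e-09) = 2.65e+05 rad/s.
Step 3 — f₀ = ω₀/(2π) = 4.218e+04 Hz.

f₀ = 4.218e+04 Hz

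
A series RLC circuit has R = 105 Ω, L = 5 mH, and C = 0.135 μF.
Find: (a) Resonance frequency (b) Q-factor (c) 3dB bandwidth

Step 1 — Resonance: ω₀ = 1/√(LC) = 1/√(0.005·1.35e-07) = 3.849e+04 rad/s.
Step 2 — f₀ = ω₀/(2π) = 6126 Hz.
Step 3 — Series Q: Q = ω₀L/R = 3.849e+04·0.005/105 = 1.833.
Step 4 — Bandwidth: Δω = ω₀/Q = 2.1e+04 rad/s; BW = Δω/(2π) = 3342 Hz.

(a) f₀ = 6126 Hz  (b) Q = 1.833  (c) BW = 3342 Hz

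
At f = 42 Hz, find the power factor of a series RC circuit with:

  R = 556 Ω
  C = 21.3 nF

Step 1 — Angular frequency: ω = 2π·f = 2π·42 = 263.9 rad/s.
Step 2 — Component impedances:
  R: Z = R = 556 Ω
  C: Z = 1/(jωC) = -j/(ω·C) = 0 - j1.779e+05 Ω
Step 3 — Series combination: Z_total = R + C = 556 - j1.779e+05 Ω = 1.779e+05∠-89.8° Ω.
Step 4 — Power factor: PF = cos(φ) = Re(Z)/|Z| = 556/1.779e+05 = 0.003125.
Step 5 — Type: Im(Z) = -1.779e+05 ⇒ leading (phase φ = -89.8°).

PF = 0.003125 (leading, φ = -89.8°)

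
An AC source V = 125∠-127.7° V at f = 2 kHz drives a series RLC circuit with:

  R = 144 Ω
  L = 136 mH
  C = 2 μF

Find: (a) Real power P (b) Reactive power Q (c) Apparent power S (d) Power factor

Step 1 — Angular frequency: ω = 2π·f = 2π·2000 = 1.257e+04 rad/s.
Step 2 — Component impedances:
  R: Z = R = 144 Ω
  L: Z = jωL = j·1.257e+04·0.136 = 0 + j1709 Ω
  C: Z = 1/(jωC) = -j/(ω·C) = 0 - j39.79 Ω
Step 3 — Series combination: Z_total = R + L + C = 144 + j1669 Ω = 1675∠85.1° Ω.
Step 4 — Source phasor: V = 125∠-127.7° V = -76.44 - j98.9 V.
Step 5 — Current: I = V / Z = -0.06273 + j0.04038 A = 0.07461∠147.2° A.
Step 6 — Complex power: S = V·I* = 0.8015 + j9.291 VA.
Step 7 — Real power: P = Re(S) = 0.8015 W.
Step 8 — Reactive power: Q = Im(S) = 9.291 VAR.
Step 9 — Apparent power: |S| = 9.326 VA.
Step 10 — Power factor: PF = P/|S| = 0.08595 (lagging).

(a) P = 0.8015 W  (b) Q = 9.291 VAR  (c) S = 9.326 VA  (d) PF = 0.08595 (lagging)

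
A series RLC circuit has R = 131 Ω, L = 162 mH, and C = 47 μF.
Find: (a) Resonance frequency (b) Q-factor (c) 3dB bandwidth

Step 1 — Resonance condition Im(Z)=0 gives ω₀ = 1/√(LC).
Step 2 — ω₀ = 1/√(0.162·4.7e-05) = 362.4 rad/s.
Step 3 — f₀ = ω₀/(2π) = 57.68 Hz.
Step 4 — Series Q: Q = ω₀L/R = 362.4·0.162/131 = 0.4482.
Step 5 — 3dB bandwidth: Δω = ω₀/Q = 808.6 rad/s; BW = Δω/(2π) = 128.7 Hz.

(a) f₀ = 57.68 Hz  (b) Q = 0.4482  (c) BW = 128.7 Hz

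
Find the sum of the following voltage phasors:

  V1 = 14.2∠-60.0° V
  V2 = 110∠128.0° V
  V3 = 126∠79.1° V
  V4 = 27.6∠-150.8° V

Step 1 — Convert each phasor to rectangular form:
  V1 = 14.2·(cos(-60.0°) + j·sin(-60.0°)) = 7.1 - j12.3 V
  V2 = 110·(cos(128.0°) + j·sin(128.0°)) = -67.72 + j86.68 V
  V3 = 126·(cos(79.1°) + j·sin(79.1°)) = 23.83 + j123.7 V
  V4 = 27.6·(cos(-150.8°) + j·sin(-150.8°)) = -24.09 - j13.46 V
Step 2 — Sum components: V_total = -60.89 + j184.6 V.
Step 3 — Convert to polar: |V_total| = 194.4 V, ∠V_total = 108.3°.

V_total = 194.4∠108.3° V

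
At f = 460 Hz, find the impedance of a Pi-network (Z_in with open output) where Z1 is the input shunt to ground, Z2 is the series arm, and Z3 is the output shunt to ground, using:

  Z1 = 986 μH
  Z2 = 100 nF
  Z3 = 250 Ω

Step 1 — Angular frequency: ω = 2π·f = 2π·460 = 2890 rad/s.
Step 2 — Component impedances:
  Z1: Z = jωL = j·2890·0.000986 = 0 + j2.85 Ω
  Z2: Z = 1/(jωC) = -j/(ω·C) = 0 - j3460 Ω
  Z3: Z = R = 250 Ω
Step 3 — With open output, the series arm Z2 and the output shunt Z3 appear in series to ground: Z2 + Z3 = 250 - j3460 Ω.
Step 4 — Parallel with input shunt Z1: Z_in = Z1 || (Z2 + Z3) = 0.000169 + j2.852 Ω = 2.852∠90.0° Ω.

Z = 0.000169 + j2.852 Ω = 2.852∠90.0° Ω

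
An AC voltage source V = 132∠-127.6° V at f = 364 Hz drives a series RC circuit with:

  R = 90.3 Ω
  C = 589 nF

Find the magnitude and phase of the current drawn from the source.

Step 1 — Angular frequency: ω = 2π·f = 2π·364 = 2287 rad/s.
Step 2 — Component impedances:
  R: Z = R = 90.3 Ω
  C: Z = 1/(jωC) = -j/(ω·C) = 0 - j742.3 Ω
Step 3 — Series combination: Z_total = R + C = 90.3 - j742.3 Ω = 747.8∠-83.1° Ω.
Step 4 — Source phasor: V = 132∠-127.6° V = -80.54 - j104.6 V.
Step 5 — Ohm's law: I = V / Z_total = (-80.54 - j104.6) / (90.3 - j742.3) = 0.1258 - j0.1238 A.
Step 6 — Convert to polar: |I| = 0.1765 A, ∠I = -44.5°.

I = 0.1765∠-44.5° A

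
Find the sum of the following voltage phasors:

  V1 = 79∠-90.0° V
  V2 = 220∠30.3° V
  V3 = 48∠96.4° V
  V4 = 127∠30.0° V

Step 1 — Convert each phasor to rectangular form:
  V1 = 79·(cos(-90.0°) + j·sin(-90.0°)) = 0 - j79 V
  V2 = 220·(cos(30.3°) + j·sin(30.3°)) = 189.9 + j111 V
  V3 = 48·(cos(96.4°) + j·sin(96.4°)) = -5.351 + j47.7 V
  V4 = 127·(cos(30.0°) + j·sin(30.0°)) = 110 + j63.5 V
Step 2 — Sum components: V_total = 294.6 + j143.2 V.
Step 3 — Convert to polar: |V_total| = 327.5 V, ∠V_total = 25.9°.

V_total = 327.5∠25.9° V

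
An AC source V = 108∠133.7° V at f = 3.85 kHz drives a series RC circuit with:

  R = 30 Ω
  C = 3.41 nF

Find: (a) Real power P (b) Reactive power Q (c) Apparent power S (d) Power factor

Step 1 — Angular frequency: ω = 2π·f = 2π·3850 = 2.419e+04 rad/s.
Step 2 — Component impedances:
  R: Z = R = 30 Ω
  C: Z = 1/(jωC) = -j/(ω·C) = 0 - j1.212e+04 Ω
Step 3 — Series combination: Z_total = R + C = 30 - j1.212e+04 Ω = 1.212e+04∠-89.9° Ω.
Step 4 — Source phasor: V = 108∠133.7° V = -74.62 + j78.08 V.
Step 5 — Current: I = V / Z = -0.006456 - j0.006139 A = 0.008909∠-136.4° A.
Step 6 — Complex power: S = V·I* = 0.002381 - j0.9621 VA.
Step 7 — Real power: P = Re(S) = 0.002381 W.
Step 8 — Reactive power: Q = Im(S) = -0.9621 VAR.
Step 9 — Apparent power: |S| = 0.9621 VA.
Step 10 — Power factor: PF = P/|S| = 0.002475 (leading).

(a) P = 0.002381 W  (b) Q = -0.9621 VAR  (c) S = 0.9621 VA  (d) PF = 0.002475 (leading)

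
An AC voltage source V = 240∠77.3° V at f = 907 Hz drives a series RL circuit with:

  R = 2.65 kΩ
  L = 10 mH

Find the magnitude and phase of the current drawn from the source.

Step 1 — Angular frequency: ω = 2π·f = 2π·907 = 5699 rad/s.
Step 2 — Component impedances:
  R: Z = R = 2650 Ω
  L: Z = jωL = j·5699·0.01 = 0 + j56.99 Ω
Step 3 — Series combination: Z_total = R + L = 2650 + j56.99 Ω = 2651∠1.2° Ω.
Step 4 — Source phasor: V = 240∠77.3° V = 52.76 + j234.1 V.
Step 5 — Ohm's law: I = V / Z_total = (52.76 + j234.1) / (2650 + j56.99) = 0.0218 + j0.08788 A.
Step 6 — Convert to polar: |I| = 0.09055 A, ∠I = 76.1°.

I = 0.09055∠76.1° A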